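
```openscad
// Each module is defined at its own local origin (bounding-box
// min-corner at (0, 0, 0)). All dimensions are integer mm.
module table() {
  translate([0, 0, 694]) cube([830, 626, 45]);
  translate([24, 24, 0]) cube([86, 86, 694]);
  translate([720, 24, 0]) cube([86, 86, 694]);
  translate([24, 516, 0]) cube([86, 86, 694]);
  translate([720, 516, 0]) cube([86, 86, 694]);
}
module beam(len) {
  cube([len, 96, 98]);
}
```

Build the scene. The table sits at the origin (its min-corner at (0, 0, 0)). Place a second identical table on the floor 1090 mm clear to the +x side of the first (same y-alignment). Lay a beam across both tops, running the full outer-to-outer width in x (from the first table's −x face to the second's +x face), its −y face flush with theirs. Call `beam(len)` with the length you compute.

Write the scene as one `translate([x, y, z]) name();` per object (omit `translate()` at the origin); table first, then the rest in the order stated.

table();
translate([1920, 0, 0]) table();
translate([0, 0, 739]) beam(2750);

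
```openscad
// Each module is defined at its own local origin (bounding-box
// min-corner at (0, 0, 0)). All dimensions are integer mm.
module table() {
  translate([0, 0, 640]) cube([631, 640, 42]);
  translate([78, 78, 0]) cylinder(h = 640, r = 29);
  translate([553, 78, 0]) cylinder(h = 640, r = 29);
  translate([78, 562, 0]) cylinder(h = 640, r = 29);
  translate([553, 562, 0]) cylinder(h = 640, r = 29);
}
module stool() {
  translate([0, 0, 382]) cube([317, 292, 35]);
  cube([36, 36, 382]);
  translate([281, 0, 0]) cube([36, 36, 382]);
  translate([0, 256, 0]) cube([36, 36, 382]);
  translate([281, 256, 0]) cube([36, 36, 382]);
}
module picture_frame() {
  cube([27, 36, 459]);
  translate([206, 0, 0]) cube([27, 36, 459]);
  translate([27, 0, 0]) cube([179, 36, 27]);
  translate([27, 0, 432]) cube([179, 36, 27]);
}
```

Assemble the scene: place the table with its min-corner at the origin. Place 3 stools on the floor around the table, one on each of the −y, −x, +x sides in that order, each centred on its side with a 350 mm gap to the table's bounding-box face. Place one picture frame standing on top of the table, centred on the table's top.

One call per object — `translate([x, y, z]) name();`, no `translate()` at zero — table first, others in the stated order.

table();
translate([157, -642, 0]) stool();
translate([-667, 174, 0]) stool();
translate([981, 174, 0]) stool();
translate([199, 302, 682]) picture_frame();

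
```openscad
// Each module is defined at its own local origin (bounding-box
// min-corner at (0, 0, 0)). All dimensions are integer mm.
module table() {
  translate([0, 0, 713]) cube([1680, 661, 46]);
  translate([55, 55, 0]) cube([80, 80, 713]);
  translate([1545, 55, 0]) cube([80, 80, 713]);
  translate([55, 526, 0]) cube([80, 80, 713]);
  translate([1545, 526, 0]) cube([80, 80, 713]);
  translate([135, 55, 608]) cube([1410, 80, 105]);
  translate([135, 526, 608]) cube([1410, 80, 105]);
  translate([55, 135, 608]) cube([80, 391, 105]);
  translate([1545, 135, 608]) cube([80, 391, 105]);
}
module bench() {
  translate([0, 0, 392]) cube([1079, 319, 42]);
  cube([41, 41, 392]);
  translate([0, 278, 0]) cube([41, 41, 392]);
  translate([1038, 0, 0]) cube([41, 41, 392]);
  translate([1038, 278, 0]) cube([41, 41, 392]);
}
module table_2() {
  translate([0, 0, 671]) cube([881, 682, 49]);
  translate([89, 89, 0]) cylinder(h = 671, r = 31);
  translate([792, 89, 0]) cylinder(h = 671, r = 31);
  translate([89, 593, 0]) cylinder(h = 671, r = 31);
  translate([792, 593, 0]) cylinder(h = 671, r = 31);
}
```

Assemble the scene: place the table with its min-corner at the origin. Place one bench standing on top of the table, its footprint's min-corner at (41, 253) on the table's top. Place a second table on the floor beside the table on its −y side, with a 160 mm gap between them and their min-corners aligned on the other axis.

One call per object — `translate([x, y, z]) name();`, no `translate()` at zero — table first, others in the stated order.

table();
translate([41, 253, 759]) bench();
translate([0, -842, 0]) table_2();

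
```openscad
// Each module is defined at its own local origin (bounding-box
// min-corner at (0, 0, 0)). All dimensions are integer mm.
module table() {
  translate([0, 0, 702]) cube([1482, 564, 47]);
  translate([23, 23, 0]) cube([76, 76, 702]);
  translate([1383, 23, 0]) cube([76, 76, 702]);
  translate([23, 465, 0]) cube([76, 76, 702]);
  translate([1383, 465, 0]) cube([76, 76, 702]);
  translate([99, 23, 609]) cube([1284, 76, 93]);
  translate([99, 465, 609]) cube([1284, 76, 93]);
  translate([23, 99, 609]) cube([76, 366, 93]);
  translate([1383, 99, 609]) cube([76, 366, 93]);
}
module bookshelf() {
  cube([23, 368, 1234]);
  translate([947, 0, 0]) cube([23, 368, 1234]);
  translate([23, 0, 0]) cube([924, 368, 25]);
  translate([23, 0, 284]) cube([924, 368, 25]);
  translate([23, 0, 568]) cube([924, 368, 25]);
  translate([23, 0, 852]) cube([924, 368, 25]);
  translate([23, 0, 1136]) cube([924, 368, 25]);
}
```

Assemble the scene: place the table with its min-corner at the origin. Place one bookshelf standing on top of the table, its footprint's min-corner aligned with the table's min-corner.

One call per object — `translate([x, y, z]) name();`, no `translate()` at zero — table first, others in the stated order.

table();
translate([0, 0, 749]) bookshelf();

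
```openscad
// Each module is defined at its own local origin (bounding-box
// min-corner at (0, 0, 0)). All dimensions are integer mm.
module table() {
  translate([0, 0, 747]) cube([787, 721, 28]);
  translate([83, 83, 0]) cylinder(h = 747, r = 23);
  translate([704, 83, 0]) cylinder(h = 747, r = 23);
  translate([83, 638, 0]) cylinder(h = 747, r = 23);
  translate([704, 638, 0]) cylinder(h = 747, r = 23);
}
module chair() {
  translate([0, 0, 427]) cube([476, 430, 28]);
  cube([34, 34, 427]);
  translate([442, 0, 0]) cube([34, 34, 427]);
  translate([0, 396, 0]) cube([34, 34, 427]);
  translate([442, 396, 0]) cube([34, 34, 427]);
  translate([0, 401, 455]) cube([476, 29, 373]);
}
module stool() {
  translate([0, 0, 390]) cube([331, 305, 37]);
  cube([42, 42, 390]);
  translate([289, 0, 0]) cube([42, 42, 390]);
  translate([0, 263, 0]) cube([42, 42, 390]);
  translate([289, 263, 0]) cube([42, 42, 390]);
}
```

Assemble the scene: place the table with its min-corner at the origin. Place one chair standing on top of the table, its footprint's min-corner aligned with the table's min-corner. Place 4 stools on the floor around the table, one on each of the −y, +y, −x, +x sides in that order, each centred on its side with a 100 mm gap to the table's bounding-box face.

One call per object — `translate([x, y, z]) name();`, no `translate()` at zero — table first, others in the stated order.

table();
translate([0, 0, 775]) chair();
translate([228, -405, 0]) stool();
translate([228, 821, 0]) stool();
translate([-431, 208, 0]) stool();
translate([887, 208, 0]) stool();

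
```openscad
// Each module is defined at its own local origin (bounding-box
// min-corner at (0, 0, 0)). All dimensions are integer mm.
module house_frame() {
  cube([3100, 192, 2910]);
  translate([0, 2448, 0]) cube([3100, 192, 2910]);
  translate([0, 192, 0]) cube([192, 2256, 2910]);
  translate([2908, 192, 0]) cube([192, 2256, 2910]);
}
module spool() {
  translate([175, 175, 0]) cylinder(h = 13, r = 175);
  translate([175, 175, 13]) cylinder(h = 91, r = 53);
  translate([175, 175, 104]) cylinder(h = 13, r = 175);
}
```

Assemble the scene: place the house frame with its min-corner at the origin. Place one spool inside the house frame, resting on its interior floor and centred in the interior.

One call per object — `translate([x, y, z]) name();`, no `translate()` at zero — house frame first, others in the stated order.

house_frame();
translate([1375, 1145, 0]) spool();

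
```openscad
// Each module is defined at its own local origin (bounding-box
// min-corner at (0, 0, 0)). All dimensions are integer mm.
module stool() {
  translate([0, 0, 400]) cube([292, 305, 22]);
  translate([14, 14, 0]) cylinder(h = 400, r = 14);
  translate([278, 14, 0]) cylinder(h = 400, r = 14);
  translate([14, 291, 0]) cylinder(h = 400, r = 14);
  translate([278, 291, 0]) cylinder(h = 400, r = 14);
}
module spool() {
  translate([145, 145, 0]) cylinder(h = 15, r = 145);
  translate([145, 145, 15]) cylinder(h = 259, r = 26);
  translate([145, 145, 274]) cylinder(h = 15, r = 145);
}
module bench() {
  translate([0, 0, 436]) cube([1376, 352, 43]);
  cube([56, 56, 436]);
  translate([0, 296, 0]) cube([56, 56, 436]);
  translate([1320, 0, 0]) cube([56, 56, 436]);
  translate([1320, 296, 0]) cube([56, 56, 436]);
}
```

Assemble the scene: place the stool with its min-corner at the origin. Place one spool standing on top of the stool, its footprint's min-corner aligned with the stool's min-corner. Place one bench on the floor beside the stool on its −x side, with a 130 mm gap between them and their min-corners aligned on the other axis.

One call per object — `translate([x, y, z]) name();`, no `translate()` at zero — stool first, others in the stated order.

stool();
translate([0, 0, 422]) spool();
translate([-1506, 0, 0]) bench();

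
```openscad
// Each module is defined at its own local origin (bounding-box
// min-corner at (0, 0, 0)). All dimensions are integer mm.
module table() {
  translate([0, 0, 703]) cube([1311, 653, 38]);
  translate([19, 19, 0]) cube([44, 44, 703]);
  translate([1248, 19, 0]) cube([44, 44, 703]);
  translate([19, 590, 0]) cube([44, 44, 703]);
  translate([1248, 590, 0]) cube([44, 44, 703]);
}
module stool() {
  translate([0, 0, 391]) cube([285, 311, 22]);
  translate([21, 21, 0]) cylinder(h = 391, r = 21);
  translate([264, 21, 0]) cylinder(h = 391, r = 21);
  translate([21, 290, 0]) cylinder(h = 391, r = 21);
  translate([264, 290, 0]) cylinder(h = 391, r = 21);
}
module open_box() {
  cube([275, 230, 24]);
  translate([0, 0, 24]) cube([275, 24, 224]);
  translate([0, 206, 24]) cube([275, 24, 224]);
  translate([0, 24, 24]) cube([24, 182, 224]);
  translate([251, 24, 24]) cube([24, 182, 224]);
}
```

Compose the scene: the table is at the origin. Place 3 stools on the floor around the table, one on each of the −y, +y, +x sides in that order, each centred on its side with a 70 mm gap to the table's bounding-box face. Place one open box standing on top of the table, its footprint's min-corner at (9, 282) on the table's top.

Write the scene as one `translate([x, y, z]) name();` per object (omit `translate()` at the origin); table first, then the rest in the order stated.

table();
translate([513, -381, 0]) stool();
translate([513, 723, 0]) stool();
translate([1381, 171, 0]) stool();
translate([9, 282, 741]) open_box();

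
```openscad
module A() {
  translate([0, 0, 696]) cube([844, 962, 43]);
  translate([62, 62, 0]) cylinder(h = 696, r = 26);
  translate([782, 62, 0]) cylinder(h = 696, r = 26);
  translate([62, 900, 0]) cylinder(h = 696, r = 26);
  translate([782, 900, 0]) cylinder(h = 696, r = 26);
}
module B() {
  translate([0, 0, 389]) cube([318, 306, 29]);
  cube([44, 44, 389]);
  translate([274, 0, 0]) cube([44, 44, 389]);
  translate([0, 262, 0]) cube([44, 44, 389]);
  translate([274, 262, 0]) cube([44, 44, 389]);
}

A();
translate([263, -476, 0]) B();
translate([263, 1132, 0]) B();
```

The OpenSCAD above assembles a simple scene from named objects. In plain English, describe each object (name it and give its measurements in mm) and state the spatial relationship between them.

A is a table: top 844 mm (x) × 962 mm (y), 43 mm thick, upper face at z = 739 mm, on four round legs of 52 mm diameter, each leg's bounding box inset 36 mm from the nearest pair of top edges, running from z = 0 to the bottom of the top.

B is a simple wooden stool: a rectangular seat 318 mm (x) by 306 mm (y), 29 mm thick, top face at z = 418 mm, on four square legs, each 44×44 mm in cross-section. The legs rest on z = 0, each flush with a corner of the seat.

Two stools sit around the table at the −y, +y sides.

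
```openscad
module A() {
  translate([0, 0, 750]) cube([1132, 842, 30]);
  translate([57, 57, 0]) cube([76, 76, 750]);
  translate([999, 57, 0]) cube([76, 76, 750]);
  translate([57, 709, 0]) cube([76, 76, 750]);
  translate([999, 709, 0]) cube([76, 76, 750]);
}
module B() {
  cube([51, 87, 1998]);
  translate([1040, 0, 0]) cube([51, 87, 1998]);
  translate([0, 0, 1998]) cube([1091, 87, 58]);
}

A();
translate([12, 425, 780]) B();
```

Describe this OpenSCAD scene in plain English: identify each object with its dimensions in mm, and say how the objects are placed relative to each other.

A is a table with a 1132×842 mm rectangular top, 30 mm thick, top surface at z = 780 mm, supported by four 76×76 mm square legs, each inset 57 mm from the nearest pair of top edges, running from the floor.

B is a door frame. The clear opening is 989 mm wide and 1998 mm high. Two 51 mm wide jambs, 87 mm deep, stand either side of the opening from the floor to the top of the opening. A 58 mm thick head sits across the top of both jambs, spanning the full outside width of the frame.

The door frame is on top of the table.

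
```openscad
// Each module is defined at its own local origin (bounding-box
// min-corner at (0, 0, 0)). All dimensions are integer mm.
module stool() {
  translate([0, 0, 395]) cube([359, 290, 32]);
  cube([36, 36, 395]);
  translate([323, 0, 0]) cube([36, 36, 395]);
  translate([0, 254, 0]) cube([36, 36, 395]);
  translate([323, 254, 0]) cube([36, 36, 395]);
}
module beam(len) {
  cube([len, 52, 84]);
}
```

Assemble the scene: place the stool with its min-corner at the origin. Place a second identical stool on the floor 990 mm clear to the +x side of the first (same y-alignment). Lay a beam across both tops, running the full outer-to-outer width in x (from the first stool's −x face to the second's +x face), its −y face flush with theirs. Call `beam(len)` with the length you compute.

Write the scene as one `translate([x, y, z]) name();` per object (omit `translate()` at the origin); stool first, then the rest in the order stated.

stool();
translate([1349, 0, 0]) stool();
translate([0, 0, 427]) beam(1708);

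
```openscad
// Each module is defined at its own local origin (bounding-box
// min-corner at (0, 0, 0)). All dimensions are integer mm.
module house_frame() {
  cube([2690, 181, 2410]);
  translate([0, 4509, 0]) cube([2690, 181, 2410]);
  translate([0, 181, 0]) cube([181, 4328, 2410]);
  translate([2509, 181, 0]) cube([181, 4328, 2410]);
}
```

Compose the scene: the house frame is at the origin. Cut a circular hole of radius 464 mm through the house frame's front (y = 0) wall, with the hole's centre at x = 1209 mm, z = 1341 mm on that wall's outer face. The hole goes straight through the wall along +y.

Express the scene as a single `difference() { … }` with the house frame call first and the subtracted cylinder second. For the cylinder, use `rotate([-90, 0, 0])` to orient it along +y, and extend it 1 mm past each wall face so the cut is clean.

difference() {
  house_frame();
  translate([1209, -1, 1341]) rotate([-90, 0, 0]) cylinder(h = 183, r = 464);
}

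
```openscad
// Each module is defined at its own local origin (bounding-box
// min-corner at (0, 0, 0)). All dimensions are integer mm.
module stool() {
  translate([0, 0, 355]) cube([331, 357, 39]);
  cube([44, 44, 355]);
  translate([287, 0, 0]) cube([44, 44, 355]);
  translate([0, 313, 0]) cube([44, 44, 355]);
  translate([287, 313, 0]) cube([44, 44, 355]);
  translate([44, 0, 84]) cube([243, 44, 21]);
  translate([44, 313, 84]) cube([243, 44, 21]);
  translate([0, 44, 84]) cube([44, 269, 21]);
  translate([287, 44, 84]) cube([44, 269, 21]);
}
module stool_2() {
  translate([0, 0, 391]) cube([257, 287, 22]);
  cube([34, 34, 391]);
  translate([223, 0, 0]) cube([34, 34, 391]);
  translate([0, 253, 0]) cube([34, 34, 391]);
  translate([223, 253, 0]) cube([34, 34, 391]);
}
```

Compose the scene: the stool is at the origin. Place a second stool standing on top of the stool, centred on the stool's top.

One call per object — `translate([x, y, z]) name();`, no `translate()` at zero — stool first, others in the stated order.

stool();
translate([37, 35, 394]) stool_2();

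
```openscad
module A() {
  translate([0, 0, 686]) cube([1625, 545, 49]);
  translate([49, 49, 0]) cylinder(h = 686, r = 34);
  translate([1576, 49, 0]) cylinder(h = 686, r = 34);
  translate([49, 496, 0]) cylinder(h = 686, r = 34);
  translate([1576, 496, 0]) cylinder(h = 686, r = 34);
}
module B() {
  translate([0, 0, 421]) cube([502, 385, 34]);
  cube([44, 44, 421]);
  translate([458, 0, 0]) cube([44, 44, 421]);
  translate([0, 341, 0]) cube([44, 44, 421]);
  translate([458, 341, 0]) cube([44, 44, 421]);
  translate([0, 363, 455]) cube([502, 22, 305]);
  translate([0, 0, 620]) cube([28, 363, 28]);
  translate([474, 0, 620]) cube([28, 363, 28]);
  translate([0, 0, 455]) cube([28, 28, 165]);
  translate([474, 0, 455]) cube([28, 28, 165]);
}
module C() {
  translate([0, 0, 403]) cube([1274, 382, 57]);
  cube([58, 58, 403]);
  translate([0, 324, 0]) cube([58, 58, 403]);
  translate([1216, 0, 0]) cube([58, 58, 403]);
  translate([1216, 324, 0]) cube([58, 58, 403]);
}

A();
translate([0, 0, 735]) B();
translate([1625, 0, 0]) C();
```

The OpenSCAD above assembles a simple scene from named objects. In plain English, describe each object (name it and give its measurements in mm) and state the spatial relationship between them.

A is a table with a 1625×545 mm rectangular top, 49 mm thick, top surface at z = 735 mm, supported by four round legs of 68 mm diameter, each leg's bounding box inset 15 mm from the nearest pair of top edges, running from the floor.

B is a chair. The seat is a 502×385×34 mm slab with its top at z = 455 mm, on four 44×44 mm corner legs (flush with the seat edges, standing on z = 0). A flat backrest 22 mm thick, 305 mm tall, spans the full seat width and rises from the seat top along its +y edge, rear face flush with the rear of the seat. Two armrests of 28×28 mm section run along each side from the seat's front edge to the front of the backrest, top faces 193 mm above the seat top and outer faces flush with the seat's x-edges; a 28×28 mm post under the front of each armrest stands on the seat at the front corner.

C is a bench: a 1274×382 mm seat slab, 57 mm thick, top at z = 460 mm, on four 58×58 mm square legs flush with the seat corners and standing on z = 0.

The chair is on top of the table. The bench is against the table's +x side, with their −y faces flush.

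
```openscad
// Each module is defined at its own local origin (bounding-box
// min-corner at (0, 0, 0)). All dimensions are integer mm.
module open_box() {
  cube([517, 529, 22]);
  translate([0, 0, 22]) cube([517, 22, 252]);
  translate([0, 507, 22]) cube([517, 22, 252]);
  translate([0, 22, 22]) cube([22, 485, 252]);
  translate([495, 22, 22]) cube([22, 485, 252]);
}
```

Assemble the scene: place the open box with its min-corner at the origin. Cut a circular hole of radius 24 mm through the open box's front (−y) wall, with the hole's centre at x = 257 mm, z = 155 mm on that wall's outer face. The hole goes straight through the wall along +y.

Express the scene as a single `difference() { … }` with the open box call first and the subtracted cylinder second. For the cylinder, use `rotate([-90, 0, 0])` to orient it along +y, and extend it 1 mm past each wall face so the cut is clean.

difference() {
  open_box();
  translate([257, -1, 155]) rotate([-90, 0, 0]) cylinder(h = 24, r = 24);
}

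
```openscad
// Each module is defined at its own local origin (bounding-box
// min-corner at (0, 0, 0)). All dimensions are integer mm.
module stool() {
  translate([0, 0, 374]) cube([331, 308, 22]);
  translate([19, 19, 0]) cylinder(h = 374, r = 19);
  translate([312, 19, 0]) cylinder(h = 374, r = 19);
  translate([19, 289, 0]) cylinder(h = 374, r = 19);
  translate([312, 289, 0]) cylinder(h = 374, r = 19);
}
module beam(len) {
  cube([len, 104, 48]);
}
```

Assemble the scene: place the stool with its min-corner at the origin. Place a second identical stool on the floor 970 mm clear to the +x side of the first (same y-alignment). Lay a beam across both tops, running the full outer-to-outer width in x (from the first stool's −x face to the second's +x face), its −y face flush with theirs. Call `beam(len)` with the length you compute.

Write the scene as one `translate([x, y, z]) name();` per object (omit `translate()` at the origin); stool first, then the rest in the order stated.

stool();
translate([1301, 0, 0]) stool();
translate([0, 0, 396]) beam(1632);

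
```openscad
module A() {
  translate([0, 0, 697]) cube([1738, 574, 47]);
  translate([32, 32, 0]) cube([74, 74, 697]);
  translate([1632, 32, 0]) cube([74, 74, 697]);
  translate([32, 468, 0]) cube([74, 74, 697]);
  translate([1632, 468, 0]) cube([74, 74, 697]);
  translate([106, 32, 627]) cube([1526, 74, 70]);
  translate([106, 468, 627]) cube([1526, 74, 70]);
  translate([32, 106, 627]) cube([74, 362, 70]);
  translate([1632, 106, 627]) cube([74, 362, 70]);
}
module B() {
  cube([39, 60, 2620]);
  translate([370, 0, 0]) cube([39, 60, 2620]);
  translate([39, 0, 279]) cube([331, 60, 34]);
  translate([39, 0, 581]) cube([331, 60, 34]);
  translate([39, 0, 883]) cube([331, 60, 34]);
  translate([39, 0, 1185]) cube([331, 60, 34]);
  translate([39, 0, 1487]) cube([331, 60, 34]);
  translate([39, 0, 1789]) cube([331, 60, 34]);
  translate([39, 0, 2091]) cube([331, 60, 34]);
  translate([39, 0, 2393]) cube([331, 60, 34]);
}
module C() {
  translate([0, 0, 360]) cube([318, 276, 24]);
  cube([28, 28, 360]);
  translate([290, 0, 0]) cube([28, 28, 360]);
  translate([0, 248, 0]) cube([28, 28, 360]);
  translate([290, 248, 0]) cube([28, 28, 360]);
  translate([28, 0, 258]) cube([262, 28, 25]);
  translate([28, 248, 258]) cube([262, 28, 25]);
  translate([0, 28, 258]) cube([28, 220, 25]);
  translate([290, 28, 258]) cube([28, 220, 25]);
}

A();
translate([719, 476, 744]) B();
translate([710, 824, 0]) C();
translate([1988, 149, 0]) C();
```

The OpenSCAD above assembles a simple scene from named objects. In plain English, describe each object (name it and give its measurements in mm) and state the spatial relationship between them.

A is a rectangular dining table. The top is 1738×574×47 mm with its upper surface at z = 744 mm. It stands on four 74×74 mm square legs, each inset 32 mm from the nearest pair of top edges, running from the floor to the underside of the top. Four apron rails, 74 mm thick and 70 mm tall, run between adjacent legs with their top edges flush with the underside of the top and their outer faces flush with the legs' outer faces.

B is a straight ladder. Two 39×60 mm vertical rails, 2620 mm tall, stand 409 mm apart (outside-to-outside) with their front faces coplanar on the −y side. 8 rungs, each 60 mm deep and 34 mm tall, span between the inner faces of the rails, front faces flush with the rails. The lowest rung's underside is at z = 279 mm and rungs are spaced 302 mm apart (underside to underside).

C is a four-legged stool. The seat is a 318×276×24 mm slab whose top surface is at z = 384 mm; four square legs, each 28×28 mm in cross-section, run from the floor (z = 0) to the underside of the seat, each flush with a corner of the seat. Four stretchers, 28 mm wide and 25 mm tall, connect adjacent legs with their undersides at z = 258 mm, each running between the inner faces of the legs it joins and aligned with the legs' outer faces on the other axis.

The ladder is on top of the table. Two stools sit around the table at the +y, +x sides.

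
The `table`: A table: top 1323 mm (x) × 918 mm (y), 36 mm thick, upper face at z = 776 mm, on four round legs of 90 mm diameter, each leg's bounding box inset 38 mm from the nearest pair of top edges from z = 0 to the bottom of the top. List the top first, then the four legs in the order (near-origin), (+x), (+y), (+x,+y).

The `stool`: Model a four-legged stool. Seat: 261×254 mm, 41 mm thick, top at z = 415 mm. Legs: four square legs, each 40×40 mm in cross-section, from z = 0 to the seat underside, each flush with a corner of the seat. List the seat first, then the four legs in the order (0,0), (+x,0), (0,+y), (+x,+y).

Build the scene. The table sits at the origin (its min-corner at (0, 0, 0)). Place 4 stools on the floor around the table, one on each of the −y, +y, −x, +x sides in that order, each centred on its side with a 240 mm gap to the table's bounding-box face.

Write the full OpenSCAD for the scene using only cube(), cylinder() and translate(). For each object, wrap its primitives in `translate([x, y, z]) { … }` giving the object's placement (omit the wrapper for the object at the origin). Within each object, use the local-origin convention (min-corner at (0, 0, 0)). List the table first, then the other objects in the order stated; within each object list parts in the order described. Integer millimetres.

translate([0, 0, 740]) cube([1323, 918, 36]);
translate([83, 83, 0]) cylinder(h = 740, r = 45);
translate([1240, 83, 0]) cylinder(h = 740, r = 45);
translate([83, 835, 0]) cylinder(h = 740, r = 45);
translate([1240, 835, 0]) cylinder(h = 740, r = 45);
translate([531, -494, 0]) {
  translate([0, 0, 374]) cube([261, 254, 41]);
  cube([40, 40, 374]);
  translate([221, 0, 0]) cube([40, 40, 374]);
  translate([0, 214, 0]) cube([40, 40, 374]);
  translate([221, 214, 0]) cube([40, 40, 374]);
}
translate([531, 1158, 0]) {
  translate([0, 0, 374]) cube([261, 254, 41]);
  cube([40, 40, 374]);
  translate([221, 0, 0]) cube([40, 40, 374]);
  translate([0, 214, 0]) cube([40, 40, 374]);
  translate([221, 214, 0]) cube([40, 40, 374]);
}
translate([-501, 332, 0]) {
  translate([0, 0, 374]) cube([261, 254, 41]);
  cube([40, 40, 374]);
  translate([221, 0, 0]) cube([40, 40, 374]);
  translate([0, 214, 0]) cube([40, 40, 374]);
  translate([221, 214, 0]) cube([40, 40, 374]);
}
translate([1563, 332, 0]) {
  translate([0, 0, 374]) cube([261, 254, 41]);
  cube([40, 40, 374]);
  translate([221, 0, 0]) cube([40, 40, 374]);
  translate([0, 214, 0]) cube([40, 40, 374]);
  translate([221, 214, 0]) cube([40, 40, 374]);
}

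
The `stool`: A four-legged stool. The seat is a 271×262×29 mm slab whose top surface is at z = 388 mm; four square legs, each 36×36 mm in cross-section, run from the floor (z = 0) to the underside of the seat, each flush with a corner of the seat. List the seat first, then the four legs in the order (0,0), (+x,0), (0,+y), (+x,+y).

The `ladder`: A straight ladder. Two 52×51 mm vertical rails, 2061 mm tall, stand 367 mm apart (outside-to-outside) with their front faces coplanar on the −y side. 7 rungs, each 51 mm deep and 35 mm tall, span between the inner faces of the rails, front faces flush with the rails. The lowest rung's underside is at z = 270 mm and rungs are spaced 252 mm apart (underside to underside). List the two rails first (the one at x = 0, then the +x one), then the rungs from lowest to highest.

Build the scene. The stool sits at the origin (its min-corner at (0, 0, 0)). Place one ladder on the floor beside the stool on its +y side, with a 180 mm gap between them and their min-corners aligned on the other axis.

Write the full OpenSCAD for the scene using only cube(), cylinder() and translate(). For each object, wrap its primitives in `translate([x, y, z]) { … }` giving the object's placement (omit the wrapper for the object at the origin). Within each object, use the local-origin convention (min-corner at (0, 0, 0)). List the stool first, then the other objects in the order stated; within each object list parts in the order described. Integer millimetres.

translate([0, 0, 359]) cube([271, 262, 29]);
cube([36, 36, 359]);
translate([235, 0, 0]) cube([36, 36, 359]);
translate([0, 226, 0]) cube([36, 36, 359]);
translate([235, 226, 0]) cube([36, 36, 359]);
translate([0, 442, 0]) {
  cube([52, 51, 2061]);
  translate([315, 0, 0]) cube([52, 51, 2061]);
  translate([52, 0, 270]) cube([263, 51, 35]);
  translate([52, 0, 522]) cube([263, 51, 35]);
  translate([52, 0, 774]) cube([263, 51, 35]);
  translate([52, 0, 1026]) cube([263, 51, 35]);
  translate([52, 0, 1278]) cube([263, 51, 35]);
  translate([52, 0, 1530]) cube([263, 51, 35]);
  translate([52, 0, 1782]) cube([263, 51, 35]);
}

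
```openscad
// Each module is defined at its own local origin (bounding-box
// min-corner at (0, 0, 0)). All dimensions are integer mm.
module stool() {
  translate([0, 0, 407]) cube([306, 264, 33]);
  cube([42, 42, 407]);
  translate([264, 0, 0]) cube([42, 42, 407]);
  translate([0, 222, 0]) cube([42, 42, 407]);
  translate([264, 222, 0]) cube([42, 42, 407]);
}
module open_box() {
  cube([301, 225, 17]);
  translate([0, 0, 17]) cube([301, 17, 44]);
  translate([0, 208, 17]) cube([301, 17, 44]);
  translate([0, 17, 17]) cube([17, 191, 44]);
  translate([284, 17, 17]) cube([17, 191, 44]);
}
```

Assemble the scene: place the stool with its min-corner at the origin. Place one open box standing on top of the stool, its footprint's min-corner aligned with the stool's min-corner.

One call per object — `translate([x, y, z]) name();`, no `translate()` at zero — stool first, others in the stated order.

stool();
translate([0, 0, 440]) open_box();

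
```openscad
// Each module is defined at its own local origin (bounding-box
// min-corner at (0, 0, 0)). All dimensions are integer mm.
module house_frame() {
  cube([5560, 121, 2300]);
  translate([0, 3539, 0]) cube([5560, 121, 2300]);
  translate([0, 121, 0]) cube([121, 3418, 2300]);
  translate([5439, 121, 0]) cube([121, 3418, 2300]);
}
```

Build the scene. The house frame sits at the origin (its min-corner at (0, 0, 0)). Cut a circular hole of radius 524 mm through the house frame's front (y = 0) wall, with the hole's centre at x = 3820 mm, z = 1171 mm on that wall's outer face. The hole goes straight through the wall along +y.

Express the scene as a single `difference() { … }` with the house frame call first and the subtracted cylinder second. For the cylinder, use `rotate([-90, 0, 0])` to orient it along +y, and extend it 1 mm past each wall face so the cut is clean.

difference() {
  house_frame();
  translate([3820, -1, 1171]) rotate([-90, 0, 0]) cylinder(h = 123, r = 524);
}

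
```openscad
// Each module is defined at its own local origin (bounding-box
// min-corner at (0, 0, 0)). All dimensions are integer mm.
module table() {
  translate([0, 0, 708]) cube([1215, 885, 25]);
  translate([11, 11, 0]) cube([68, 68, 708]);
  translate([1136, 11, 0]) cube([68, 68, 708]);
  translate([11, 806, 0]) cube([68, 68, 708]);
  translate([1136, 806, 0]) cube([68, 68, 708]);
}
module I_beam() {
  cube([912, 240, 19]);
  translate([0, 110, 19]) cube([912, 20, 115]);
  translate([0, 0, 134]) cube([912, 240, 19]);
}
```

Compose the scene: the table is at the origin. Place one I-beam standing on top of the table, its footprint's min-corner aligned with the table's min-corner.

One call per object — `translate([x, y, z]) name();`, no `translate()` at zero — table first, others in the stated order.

table();
translate([0, 0, 733]) I_beam();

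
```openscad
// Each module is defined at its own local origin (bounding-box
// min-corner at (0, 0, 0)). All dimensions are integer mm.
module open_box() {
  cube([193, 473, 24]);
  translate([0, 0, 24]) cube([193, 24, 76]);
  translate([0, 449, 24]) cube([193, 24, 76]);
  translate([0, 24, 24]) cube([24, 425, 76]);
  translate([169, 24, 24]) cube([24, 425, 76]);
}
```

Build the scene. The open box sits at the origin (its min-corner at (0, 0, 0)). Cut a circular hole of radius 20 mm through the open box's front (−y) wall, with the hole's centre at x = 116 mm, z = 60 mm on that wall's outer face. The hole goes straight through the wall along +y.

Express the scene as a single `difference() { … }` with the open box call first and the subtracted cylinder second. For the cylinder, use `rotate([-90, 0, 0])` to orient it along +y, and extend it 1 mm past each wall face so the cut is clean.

difference() {
  open_box();
  translate([116, -1, 60]) rotate([-90, 0, 0]) cylinder(h = 26, r = 20);
}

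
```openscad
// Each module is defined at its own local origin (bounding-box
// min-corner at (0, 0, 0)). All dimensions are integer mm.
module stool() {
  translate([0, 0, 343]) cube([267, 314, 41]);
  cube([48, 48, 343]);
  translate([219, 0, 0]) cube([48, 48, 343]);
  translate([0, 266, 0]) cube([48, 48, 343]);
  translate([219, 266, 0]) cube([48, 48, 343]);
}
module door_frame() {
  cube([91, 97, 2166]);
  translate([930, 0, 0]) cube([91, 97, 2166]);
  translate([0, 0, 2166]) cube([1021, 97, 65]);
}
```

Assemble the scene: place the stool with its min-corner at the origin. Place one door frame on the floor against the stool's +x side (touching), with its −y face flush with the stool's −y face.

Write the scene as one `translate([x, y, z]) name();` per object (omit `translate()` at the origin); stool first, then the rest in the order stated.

stool();
translate([267, 0, 0]) door_frame();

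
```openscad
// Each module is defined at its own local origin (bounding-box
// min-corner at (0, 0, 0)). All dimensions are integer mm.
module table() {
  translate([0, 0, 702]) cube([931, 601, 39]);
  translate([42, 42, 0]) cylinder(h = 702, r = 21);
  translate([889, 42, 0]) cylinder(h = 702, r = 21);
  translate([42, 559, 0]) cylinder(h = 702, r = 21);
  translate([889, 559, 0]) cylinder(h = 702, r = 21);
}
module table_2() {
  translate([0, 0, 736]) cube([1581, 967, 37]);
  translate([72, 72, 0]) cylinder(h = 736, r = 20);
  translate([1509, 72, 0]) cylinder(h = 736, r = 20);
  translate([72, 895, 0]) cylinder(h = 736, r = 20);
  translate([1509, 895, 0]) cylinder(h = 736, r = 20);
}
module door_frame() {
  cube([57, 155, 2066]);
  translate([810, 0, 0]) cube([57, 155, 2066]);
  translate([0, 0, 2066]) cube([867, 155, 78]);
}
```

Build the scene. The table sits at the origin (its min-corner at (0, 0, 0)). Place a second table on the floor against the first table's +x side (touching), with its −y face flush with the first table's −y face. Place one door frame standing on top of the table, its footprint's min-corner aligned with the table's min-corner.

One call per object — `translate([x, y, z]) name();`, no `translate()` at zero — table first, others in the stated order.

table();
translate([931, 0, 0]) table_2();
translate([0, 0, 741]) door_frame();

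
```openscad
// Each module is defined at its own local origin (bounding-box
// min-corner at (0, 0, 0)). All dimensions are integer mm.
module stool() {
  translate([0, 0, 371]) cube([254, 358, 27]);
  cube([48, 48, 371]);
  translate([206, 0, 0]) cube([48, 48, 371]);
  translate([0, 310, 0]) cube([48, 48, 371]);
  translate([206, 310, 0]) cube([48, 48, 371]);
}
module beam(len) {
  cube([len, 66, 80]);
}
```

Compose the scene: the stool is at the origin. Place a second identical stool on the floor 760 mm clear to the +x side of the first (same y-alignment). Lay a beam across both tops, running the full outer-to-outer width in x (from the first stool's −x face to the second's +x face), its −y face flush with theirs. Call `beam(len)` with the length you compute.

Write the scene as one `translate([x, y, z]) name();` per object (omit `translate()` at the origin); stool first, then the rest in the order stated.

stool();
translate([1014, 0, 0]) stool();
translate([0, 0, 398]) beam(1268);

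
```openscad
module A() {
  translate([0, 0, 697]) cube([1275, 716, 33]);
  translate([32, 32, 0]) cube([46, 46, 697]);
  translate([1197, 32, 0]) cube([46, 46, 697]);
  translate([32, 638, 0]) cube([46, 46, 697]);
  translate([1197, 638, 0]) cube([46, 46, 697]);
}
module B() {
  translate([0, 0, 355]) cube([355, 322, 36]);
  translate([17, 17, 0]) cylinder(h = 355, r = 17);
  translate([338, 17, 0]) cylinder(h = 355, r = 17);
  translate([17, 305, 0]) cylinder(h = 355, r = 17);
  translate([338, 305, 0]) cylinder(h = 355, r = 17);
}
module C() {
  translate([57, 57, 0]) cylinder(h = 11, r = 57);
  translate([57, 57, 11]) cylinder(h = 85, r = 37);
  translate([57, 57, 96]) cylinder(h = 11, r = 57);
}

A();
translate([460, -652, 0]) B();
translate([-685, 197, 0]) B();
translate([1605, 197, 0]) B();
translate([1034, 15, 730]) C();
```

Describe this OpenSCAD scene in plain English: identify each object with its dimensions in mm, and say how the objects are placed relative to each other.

A is a table: top 1275 mm (x) × 716 mm (y), 33 mm thick, upper face at z = 730 mm, on four 46×46 mm square legs, each inset 32 mm from the nearest pair of top edges, running from z = 0 to the bottom of the top.

B is a four-legged stool. The seat is a 355×322×36 mm slab whose top surface is at z = 391 mm; four round legs, each 34 mm in diameter, run from the floor (z = 0) to the underside of the seat, each leg's axis is inset half a diameter from the nearest pair of seat edges (so the leg's bounding box is flush with the corner).

C is a spool: two coaxial disc flanges of radius 57 mm and thickness 11 mm, joined by a core cylinder of radius 37 mm and height 85 mm. The lower flange rests on z = 0 and the three cylinders share a vertical axis.

Three stools sit around the table at the −y, −x, +x sides. The spool is on top of the table.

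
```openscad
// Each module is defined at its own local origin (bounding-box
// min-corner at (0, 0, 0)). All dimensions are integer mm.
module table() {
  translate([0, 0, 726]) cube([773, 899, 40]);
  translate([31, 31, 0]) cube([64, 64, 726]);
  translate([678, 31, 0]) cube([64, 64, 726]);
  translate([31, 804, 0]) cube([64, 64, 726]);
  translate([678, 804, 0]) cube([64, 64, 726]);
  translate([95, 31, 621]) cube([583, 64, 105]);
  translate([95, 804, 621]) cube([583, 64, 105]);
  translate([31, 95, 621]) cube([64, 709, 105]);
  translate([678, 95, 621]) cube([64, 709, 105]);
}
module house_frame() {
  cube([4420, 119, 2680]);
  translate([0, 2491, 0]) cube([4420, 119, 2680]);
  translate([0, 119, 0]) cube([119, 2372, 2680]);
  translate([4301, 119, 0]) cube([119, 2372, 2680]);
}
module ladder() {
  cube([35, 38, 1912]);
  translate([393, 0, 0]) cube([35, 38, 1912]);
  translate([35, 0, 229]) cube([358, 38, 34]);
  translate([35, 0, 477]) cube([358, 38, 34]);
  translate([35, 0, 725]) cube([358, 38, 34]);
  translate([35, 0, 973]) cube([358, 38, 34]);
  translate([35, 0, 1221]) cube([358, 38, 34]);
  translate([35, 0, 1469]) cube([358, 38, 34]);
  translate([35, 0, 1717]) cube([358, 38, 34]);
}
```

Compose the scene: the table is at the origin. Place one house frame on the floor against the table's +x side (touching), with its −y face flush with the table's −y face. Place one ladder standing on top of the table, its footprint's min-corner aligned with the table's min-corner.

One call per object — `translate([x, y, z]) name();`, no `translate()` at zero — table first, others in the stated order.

table();
translate([773, 0, 0]) house_frame();
translate([0, 0, 766]) ladder();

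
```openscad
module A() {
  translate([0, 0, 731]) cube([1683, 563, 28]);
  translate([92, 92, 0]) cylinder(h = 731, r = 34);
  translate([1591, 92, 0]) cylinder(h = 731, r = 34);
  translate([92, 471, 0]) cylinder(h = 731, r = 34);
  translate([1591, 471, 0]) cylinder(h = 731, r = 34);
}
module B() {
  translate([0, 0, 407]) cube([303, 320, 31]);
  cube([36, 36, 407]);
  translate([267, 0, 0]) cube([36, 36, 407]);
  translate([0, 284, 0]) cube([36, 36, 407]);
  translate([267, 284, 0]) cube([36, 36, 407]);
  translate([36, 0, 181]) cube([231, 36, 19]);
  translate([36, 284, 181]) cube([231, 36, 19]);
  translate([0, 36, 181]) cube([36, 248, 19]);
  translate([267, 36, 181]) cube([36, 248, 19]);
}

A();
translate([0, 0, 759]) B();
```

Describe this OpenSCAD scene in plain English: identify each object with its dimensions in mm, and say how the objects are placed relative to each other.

A is a table: top 1683 mm (x) × 563 mm (y), 28 mm thick, upper face at z = 759 mm, on four round legs of 68 mm diameter, each leg's bounding box inset 58 mm from the nearest pair of top edges, running from z = 0 to the bottom of the top.

B is a simple wooden stool: a rectangular seat 303 mm (x) by 320 mm (y), 31 mm thick, top face at z = 438 mm, on four square legs, each 36×36 mm in cross-section. The legs rest on z = 0, each flush with a corner of the seat. Four stretchers, 36 mm wide and 19 mm tall, connect adjacent legs with their undersides at z = 181 mm, each running between the inner faces of the legs it joins and aligned with the legs' outer faces on the other axis.

The stool is on top of the table.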